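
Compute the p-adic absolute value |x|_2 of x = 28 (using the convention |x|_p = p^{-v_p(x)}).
|28|_2 = 1/4

Step 1 — compute v_2(x) by factoring powers of 2 out of the numerator and denominator: v_2(28) = 2. Step 2 — apply |x|_p = p^{-v_p(x)} = 2^{-2} = 1/4.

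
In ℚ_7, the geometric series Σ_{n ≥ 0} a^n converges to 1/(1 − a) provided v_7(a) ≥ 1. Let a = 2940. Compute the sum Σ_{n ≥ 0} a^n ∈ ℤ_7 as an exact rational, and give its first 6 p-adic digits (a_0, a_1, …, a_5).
Σ a^n = 1/(1 − a) = -1/2939;  first 6 digits = (1, 0, 4, 1, 3, 3)

v_7(a) = 2 ≥ 1, so the series converges in ℤ_7 to 1/(1 − a) = 1/(1 − 2940) = -1/2939. Expand this rational in ℤ_7: compute digits iteratively via d_i = x_i mod 7, x_{i+1} = (x_i − d_i)/7. The first 6 digits are (1, 0, 4, 1, 3, 3).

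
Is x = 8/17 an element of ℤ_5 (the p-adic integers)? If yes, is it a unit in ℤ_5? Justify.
x ∈ ℤ_5^× (unit); v_5(x) = 0

ℤ_5 = {x ∈ ℚ_5 : v_5(x) ≥ 0} and ℤ_5^× = {x ∈ ℤ_5 : v_5(x) = 0}. Here v_5(8/17) = v_5(num) − v_5(den) = 0; compare against these criteria.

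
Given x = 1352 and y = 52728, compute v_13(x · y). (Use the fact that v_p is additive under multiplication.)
v_13(71288256) = 5

v_p(x) = 2 (factor: 1352 = 13^2 · 8); v_p(y) = 3 (factor: 52728 = 13^3 · 24). Additivity: v_p(xy) = v_p(x) + v_p(y) = 2 + 3 = 5. (Direct check: xy = 71288256 = 13^5 · (192).)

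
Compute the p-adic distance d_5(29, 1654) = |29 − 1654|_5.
d_5(29, 1654) = 1/125

Step 1 — x − y = 29 − 1654 = -1625. Step 2 — v_5(-1625) = 3 (factor: -1625 = −(5^3 · 13); the sign does not affect v_p). Step 3 — |x − y|_5 = 5^{-3} = 1/125.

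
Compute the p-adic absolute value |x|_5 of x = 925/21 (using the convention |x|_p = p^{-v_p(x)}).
|925/21|_5 = 1/25

Step 1 — compute v_5(x) by factoring powers of 5 out of the numerator and denominator: v_5(925/21) = 2. Step 2 — apply |x|_p = p^{-v_p(x)} = 5^{-2} = 1/25.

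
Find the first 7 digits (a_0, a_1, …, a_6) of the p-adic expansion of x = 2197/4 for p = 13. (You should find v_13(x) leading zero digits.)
(a_0, …, a_6) = (0, 0, 0, 10, 9, 9, 9)

v_13(2197/4) = 3, so a_0 = ... = a_2 = 0. Factor out: x = 13^3 · u with u = 1/4 a unit in ℤ_13. Expand u iteratively via a_{v+i} = u_i mod 13, u_{i+1} = (u_i − a_{v+i})/13:
  u_0 = 1/4;  a_3 = 10;  u_1 = (u_0 − 10)/13 = -3/4
  u_1 = -3/4;  a_4 = 9;  u_2 = (u_1 − 9)/13 = -3/4
  u_2 = -3/4;  a_5 = 9;  u_3 = (u_2 − 9)/13 = -3/4
  u_3 = -3/4;  a_6 = 9;  u_4 = (u_3 − 9)/13 = -3/4
Digits: (0, 0, 0, 10, 9, 9, 9).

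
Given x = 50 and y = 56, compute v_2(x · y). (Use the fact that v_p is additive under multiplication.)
v_2(2800) = 4

v_p(x) = 1 (factor: 50 = 2^1 · 25); v_p(y) = 3 (factor: 56 = 2^3 · 7). Additivity: v_p(xy) = v_p(x) + v_p(y) = 1 + 3 = 4. (Direct check: xy = 2800 = 2^4 · (175).)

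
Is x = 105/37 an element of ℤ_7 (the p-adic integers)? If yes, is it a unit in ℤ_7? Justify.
x ∈ ℤ_7 but not a unit; v_7(x) = 1 > 0

ℤ_7 = {x ∈ ℚ_7 : v_7(x) ≥ 0} and ℤ_7^× = {x ∈ ℤ_7 : v_7(x) = 0}. Here v_7(105/37) = v_7(num) − v_7(den) = 1; compare against these criteria.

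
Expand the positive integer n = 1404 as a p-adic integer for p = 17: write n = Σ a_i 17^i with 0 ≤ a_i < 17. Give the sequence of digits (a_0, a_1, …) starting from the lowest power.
(a_0, a_1, …) = (10, 14, 4)

Repeated division by 17 gives the digits low-to-high: 1404 = 10 + 14·17^1 + 4·17^2. Digit sequence: (10, 14, 4).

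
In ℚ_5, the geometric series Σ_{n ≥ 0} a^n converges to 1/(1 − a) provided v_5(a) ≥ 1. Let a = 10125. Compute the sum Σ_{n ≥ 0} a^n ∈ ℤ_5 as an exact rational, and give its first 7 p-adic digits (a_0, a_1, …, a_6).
Σ a^n = 1/(1 − a) = -1/10124;  first 7 digits = (1, 0, 0, 1, 1, 3, 1)

v_5(a) = 3 ≥ 1, so the series converges in ℤ_5 to 1/(1 − a) = 1/(1 − 10125) = -1/10124. Expand this rational in ℤ_5: compute digits iteratively via d_i = x_i mod 5, x_{i+1} = (x_i − d_i)/5. The first 7 digits are (1, 0, 0, 1, 1, 3, 1).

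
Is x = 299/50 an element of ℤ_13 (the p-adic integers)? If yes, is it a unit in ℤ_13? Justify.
x ∈ ℤ_13 but not a unit; v_13(x) = 1 > 0

ℤ_13 = {x ∈ ℚ_13 : v_13(x) ≥ 0} and ℤ_13^× = {x ∈ ℤ_13 : v_13(x) = 0}. Here v_13(299/50) = v_13(num) − v_13(den) = 1; compare against these criteria.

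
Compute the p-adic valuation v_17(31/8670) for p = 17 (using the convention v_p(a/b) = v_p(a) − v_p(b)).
v_17(31/8670) = -2

Factor powers of 17 from the numerator and denominator of the reduced fraction: 31 = 17^0 · 31 and 8670 = 17^2 · 30. Apply v_p(a/b) = v_p(a) − v_p(b): v_17(31/8670) = 0 − 2 = -2.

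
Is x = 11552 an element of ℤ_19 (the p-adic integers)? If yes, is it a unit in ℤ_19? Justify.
x ∈ ℤ_19 but not a unit; v_19(x) = 2 > 0

ℤ_19 = {x ∈ ℚ_19 : v_19(x) ≥ 0} and ℤ_19^× = {x ∈ ℤ_19 : v_19(x) = 0}. Here v_19(11552) = v_19(num) − v_19(den) = 2; compare against these criteria.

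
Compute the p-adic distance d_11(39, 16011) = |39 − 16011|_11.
d_11(39, 16011) = 1/1331

Step 1 — x − y = 39 − 16011 = -15972. Step 2 — v_11(-15972) = 3 (factor: -15972 = −(11^3 · 12); the sign does not affect v_p). Step 3 — |x − y|_11 = 11^{-3} = 1/1331.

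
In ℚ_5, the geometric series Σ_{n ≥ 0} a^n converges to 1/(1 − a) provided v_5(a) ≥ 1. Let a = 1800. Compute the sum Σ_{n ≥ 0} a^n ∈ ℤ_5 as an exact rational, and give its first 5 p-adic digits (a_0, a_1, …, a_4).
Σ a^n = 1/(1 − a) = -1/1799;  first 5 digits = (1, 0, 2, 4, 1)

v_5(a) = 2 ≥ 1, so the series converges in ℤ_5 to 1/(1 − a) = 1/(1 − 1800) = -1/1799. Expand this rational in ℤ_5: compute digits iteratively via d_i = x_i mod 5, x_{i+1} = (x_i − d_i)/5. The first 5 digits are (1, 0, 2, 4, 1).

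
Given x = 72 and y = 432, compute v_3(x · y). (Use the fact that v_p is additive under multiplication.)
v_3(31104) = 5

v_p(x) = 2 (factor: 72 = 3^2 · 8); v_p(y) = 3 (factor: 432 = 3^3 · 16). Additivity: v_p(xy) = v_p(x) + v_p(y) = 2 + 3 = 5. (Direct check: xy = 31104 = 3^5 · (128).)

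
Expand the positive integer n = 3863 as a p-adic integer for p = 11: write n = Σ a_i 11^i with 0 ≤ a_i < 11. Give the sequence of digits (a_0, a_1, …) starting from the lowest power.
(a_0, a_1, …) = (2, 10, 9, 2)

Repeated division by 11 gives the digits low-to-high: 3863 = 2 + 10·11^1 + 9·11^2 + 2·11^3. Digit sequence: (2, 10, 9, 2).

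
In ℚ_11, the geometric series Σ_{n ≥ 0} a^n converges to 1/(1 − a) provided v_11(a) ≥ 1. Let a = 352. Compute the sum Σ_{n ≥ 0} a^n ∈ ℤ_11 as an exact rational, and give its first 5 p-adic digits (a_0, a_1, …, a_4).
Σ a^n = 1/(1 − a) = -1/351;  first 5 digits = (1, 10, 3, 4, 7)

v_11(a) = 1 ≥ 1, so the series converges in ℤ_11 to 1/(1 − a) = 1/(1 − 352) = -1/351. Expand this rational in ℤ_11: compute digits iteratively via d_i = x_i mod 11, x_{i+1} = (x_i − d_i)/11. The first 5 digits are (1, 10, 3, 4, 7).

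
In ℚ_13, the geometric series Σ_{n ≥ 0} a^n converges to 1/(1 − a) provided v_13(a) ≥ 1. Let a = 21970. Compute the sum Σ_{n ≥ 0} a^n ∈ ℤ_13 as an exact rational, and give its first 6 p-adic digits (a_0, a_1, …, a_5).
Σ a^n = 1/(1 − a) = -1/21969;  first 6 digits = (1, 0, 0, 10, 0, 0)

v_13(a) = 3 ≥ 1, so the series converges in ℤ_13 to 1/(1 − a) = 1/(1 − 21970) = -1/21969. Expand this rational in ℤ_13: compute digits iteratively via d_i = x_i mod 13, x_{i+1} = (x_i − d_i)/13. The first 6 digits are (1, 0, 0, 10, 0, 0).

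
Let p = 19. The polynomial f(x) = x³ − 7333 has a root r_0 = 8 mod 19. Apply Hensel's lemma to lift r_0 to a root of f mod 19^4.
r_3 = 4321 (mod 130321)

Hensel: r_{i+1} = r_i − f(r_i)/f′(r_i) mod 19^{i+2}, where f′(x) = 3x². Iterate:
  r_0 = 8 (mod 19)
  r_1 = 350 (mod 361)
  r_2 = 4321 (mod 6859)
  r_3 = 4321 (mod 130321)
Final: r = 4321 with f(r) ≡ 0 mod 19^4.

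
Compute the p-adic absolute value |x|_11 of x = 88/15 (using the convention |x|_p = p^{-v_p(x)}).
|88/15|_11 = 1/11

Step 1 — compute v_11(x) by factoring powers of 11 out of the numerator and denominator: v_11(88/15) = 1. Step 2 — apply |x|_p = p^{-v_p(x)} = 11^{-1} = 1/11.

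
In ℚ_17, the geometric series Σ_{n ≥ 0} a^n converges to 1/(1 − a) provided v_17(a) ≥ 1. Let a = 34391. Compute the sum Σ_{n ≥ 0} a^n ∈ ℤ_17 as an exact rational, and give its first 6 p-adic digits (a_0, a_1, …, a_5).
Σ a^n = 1/(1 − a) = -1/34390;  first 6 digits = (1, 0, 0, 7, 0, 0)

v_17(a) = 3 ≥ 1, so the series converges in ℤ_17 to 1/(1 − a) = 1/(1 − 34391) = -1/34390. Expand this rational in ℤ_17: compute digits iteratively via d_i = x_i mod 17, x_{i+1} = (x_i − d_i)/17. The first 6 digits are (1, 0, 0, 7, 0, 0).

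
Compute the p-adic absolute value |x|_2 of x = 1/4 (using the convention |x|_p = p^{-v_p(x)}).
|1/4|_2 = 4

Step 1 — compute v_2(x) by factoring powers of 2 out of the numerator and denominator: v_2(1/4) = -2. Step 2 — apply |x|_p = p^{-v_p(x)} = 2^{2} = 4.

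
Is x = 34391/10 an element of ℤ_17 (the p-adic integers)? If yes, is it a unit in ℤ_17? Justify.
x ∈ ℤ_17 but not a unit; v_17(x) = 3 > 0

ℤ_17 = {x ∈ ℚ_17 : v_17(x) ≥ 0} and ℤ_17^× = {x ∈ ℤ_17 : v_17(x) = 0}. Here v_17(34391/10) = v_17(num) − v_17(den) = 3; compare against these criteria.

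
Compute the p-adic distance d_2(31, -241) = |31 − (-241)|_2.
d_2(31, -241) = 1/16

Step 1 — x − y = 31 − (-241) = 272. Step 2 — v_2(272) = 4 (factor: 272 = (2^4 · 17); the sign does not affect v_p). Step 3 — |x − y|_2 = 2^{-4} = 1/16.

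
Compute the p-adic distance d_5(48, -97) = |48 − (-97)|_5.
d_5(48, -97) = 1/5

Step 1 — x − y = 48 − (-97) = 145. Step 2 — v_5(145) = 1 (factor: 145 = (5^1 · 29); the sign does not affect v_p). Step 3 — |x − y|_5 = 5^{-1} = 1/5.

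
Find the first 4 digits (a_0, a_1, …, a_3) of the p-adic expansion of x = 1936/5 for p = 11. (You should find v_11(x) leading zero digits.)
(a_0, …, a_3) = (0, 0, 1, 9)

v_11(1936/5) = 2, so a_0 = ... = a_1 = 0. Factor out: x = 11^2 · u with u = 16/5 a unit in ℤ_11. Expand u iteratively via a_{v+i} = u_i mod 11, u_{i+1} = (u_i − a_{v+i})/11:
  u_0 = 16/5;  a_2 = 1;  u_1 = (u_0 − 1)/11 = 1/5
  u_1 = 1/5;  a_3 = 9;  u_2 = (u_1 − 9)/11 = -4/5
Digits: (0, 0, 1, 9).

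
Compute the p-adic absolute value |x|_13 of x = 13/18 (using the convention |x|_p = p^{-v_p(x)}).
|13/18|_13 = 1/13

Step 1 — compute v_13(x) by factoring powers of 13 out of the numerator and denominator: v_13(13/18) = 1. Step 2 — apply |x|_p = p^{-v_p(x)} = 13^{-1} = 1/13.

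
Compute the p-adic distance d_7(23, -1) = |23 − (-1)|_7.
d_7(23, -1) = 1

Step 1 — x − y = 23 − (-1) = 24. Step 2 — v_7(24) = 0 (factor: 24 = (7^0 · 24); the sign does not affect v_p). Step 3 — |x − y|_7 = 7^{0} = 1.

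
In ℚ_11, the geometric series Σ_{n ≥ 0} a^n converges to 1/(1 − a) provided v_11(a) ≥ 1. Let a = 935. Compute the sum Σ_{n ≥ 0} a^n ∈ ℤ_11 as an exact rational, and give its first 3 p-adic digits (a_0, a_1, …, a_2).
Σ a^n = 1/(1 − a) = -1/934;  first 3 digits = (1, 8, 5)

v_11(a) = 1 ≥ 1, so the series converges in ℤ_11 to 1/(1 − a) = 1/(1 − 935) = -1/934. Expand this rational in ℤ_11: compute digits iteratively via d_i = x_i mod 11, x_{i+1} = (x_i − d_i)/11. The first 3 digits are (1, 8, 5).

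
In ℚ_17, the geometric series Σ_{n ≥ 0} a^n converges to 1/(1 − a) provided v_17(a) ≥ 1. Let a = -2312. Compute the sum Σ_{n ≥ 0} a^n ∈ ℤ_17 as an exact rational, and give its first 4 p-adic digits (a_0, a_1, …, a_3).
Σ a^n = 1/(1 − a) = 1/2313;  first 4 digits = (1, 0, 9, 16)

v_17(a) = 2 ≥ 1, so the series converges in ℤ_17 to 1/(1 − a) = 1/(1 − (-2312)) = 1/2313. Expand this rational in ℤ_17: compute digits iteratively via d_i = x_i mod 17, x_{i+1} = (x_i − d_i)/17. The first 4 digits are (1, 0, 9, 16).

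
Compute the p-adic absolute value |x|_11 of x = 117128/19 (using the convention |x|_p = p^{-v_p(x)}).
|117128/19|_11 = 1/14641

Step 1 — compute v_11(x) by factoring powers of 11 out of the numerator and denominator: v_11(117128/19) = 4. Step 2 — apply |x|_p = p^{-v_p(x)} = 11^{-4} = 1/14641.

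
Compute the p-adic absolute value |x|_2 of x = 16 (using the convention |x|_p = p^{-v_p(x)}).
|16|_2 = 1/16

Step 1 — compute v_2(x) by factoring powers of 2 out of the numerator and denominator: v_2(16) = 4. Step 2 — apply |x|_p = p^{-v_p(x)} = 2^{-4} = 1/16.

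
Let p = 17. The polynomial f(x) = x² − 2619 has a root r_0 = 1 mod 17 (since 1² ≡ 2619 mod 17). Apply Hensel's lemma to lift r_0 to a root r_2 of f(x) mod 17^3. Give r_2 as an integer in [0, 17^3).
r_2 = 1888 (mod 4913)

Hensel's recurrence: r_{i+1} = r_i − f(r_i)·(f′(r_i))^{-1} mod 17^{i+2}, with f′(x) = 2x. Iterate:
  r_0 = 1 (mod 17)
  r_1 = 154 (mod 289)
  r_2 = 1888 (mod 4913)
Final: r_2 = 1888, and one checks f(r_2) ≡ 0 mod 17^3.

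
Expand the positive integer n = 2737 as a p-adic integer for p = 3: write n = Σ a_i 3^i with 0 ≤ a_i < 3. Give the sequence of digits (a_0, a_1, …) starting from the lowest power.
(a_0, a_1, …) = (1, 0, 1, 2, 0, 2, 0, 1)

Repeated division by 3 gives the digits low-to-high: 2737 = 1 + 1·3^2 + 2·3^3 + 2·3^5 + 1·3^7. Digit sequence: (1, 0, 1, 2, 0, 2, 0, 1).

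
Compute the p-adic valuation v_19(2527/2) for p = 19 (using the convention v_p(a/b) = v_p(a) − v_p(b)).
v_19(2527/2) = 2

Factor powers of 19 from the numerator and denominator of the reduced fraction: 2527 = 19^2 · 7 and 2 = 19^0 · 2. Apply v_p(a/b) = v_p(a) − v_p(b): v_19(2527/2) = 2 − 0 = 2.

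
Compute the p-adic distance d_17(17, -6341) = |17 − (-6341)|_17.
d_17(17, -6341) = 1/289

Step 1 — x − y = 17 − (-6341) = 6358. Step 2 — v_17(6358) = 2 (factor: 6358 = (17^2 · 22); the sign does not affect v_p). Step 3 — |x − y|_17 = 17^{-2} = 1/289.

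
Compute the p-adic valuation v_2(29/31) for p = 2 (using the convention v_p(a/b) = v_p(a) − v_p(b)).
v_2(29/31) = 0

Factor powers of 2 from the numerator and denominator of the reduced fraction: 29 = 2^0 · 29 and 31 = 2^0 · 31. Apply v_p(a/b) = v_p(a) − v_p(b): v_2(29/31) = 0 − 0 = 0.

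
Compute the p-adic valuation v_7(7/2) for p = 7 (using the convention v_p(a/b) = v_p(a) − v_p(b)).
v_7(7/2) = 1

Factor powers of 7 from the numerator and denominator of the reduced fraction: 7 = 7^1 · 1 and 2 = 7^0 · 2. Apply v_p(a/b) = v_p(a) − v_p(b): v_7(7/2) = 1 − 0 = 1.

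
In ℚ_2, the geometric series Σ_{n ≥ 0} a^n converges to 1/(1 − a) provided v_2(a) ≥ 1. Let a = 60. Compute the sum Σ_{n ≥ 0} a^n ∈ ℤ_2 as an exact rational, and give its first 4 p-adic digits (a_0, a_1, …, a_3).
Σ a^n = 1/(1 − a) = -1/59;  first 4 digits = (1, 0, 1, 1)

v_2(a) = 2 ≥ 1, so the series converges in ℤ_2 to 1/(1 − a) = 1/(1 − 60) = -1/59. Expand this rational in ℤ_2: compute digits iteratively via d_i = x_i mod 2, x_{i+1} = (x_i − d_i)/2. The first 4 digits are (1, 0, 1, 1).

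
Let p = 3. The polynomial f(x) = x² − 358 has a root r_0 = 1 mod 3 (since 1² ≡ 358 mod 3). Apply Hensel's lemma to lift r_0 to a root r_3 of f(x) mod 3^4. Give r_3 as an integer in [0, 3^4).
r_3 = 67 (mod 81)

Hensel's recurrence: r_{i+1} = r_i − f(r_i)·(f′(r_i))^{-1} mod 3^{i+2}, with f′(x) = 2x. Iterate:
  r_0 = 1 (mod 3)
  r_1 = 4 (mod 9)
  r_2 = 13 (mod 27)
  r_3 = 67 (mod 81)
Final: r_3 = 67, and one checks f(r_3) ≡ 0 mod 3^4.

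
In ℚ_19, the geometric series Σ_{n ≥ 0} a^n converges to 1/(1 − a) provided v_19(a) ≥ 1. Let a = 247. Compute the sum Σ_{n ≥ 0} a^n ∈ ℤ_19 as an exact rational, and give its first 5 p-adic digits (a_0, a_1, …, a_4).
Σ a^n = 1/(1 − a) = -1/246;  first 5 digits = (1, 13, 17, 1, 6)

v_19(a) = 1 ≥ 1, so the series converges in ℤ_19 to 1/(1 − a) = 1/(1 − 247) = -1/246. Expand this rational in ℤ_19: compute digits iteratively via d_i = x_i mod 19, x_{i+1} = (x_i − d_i)/19. The first 5 digits are (1, 13, 17, 1, 6).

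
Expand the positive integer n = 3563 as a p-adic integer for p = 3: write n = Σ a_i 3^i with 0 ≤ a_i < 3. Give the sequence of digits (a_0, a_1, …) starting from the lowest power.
(a_0, a_1, …) = (2, 2, 2, 2, 1, 2, 1, 1)

Repeated division by 3 gives the digits low-to-high: 3563 = 2 + 2·3^1 + 2·3^2 + 2·3^3 + 1·3^4 + 2·3^5 + 1·3^6 + 1·3^7. Digit sequence: (2, 2, 2, 2, 1, 2, 1, 1).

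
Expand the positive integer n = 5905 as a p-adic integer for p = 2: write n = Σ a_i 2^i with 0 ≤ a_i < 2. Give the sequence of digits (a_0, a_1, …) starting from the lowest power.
(a_0, a_1, …) = (1, 0, 0, 0, 1, 0, 0, 0, 1, 1, 1, 0, 1)

Repeated division by 2 gives the digits low-to-high: 5905 = 1 + 1·2^4 + 1·2^8 + 1·2^9 + 1·2^10 + 1·2^12. Digit sequence: (1, 0, 0, 0, 1, 0, 0, 0, 1, 1, 1, 0, 1).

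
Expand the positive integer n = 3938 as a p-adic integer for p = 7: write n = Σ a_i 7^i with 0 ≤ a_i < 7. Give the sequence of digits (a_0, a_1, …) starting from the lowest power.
(a_0, a_1, …) = (4, 2, 3, 4, 1)

Repeated division by 7 gives the digits low-to-high: 3938 = 4 + 2·7^1 + 3·7^2 + 4·7^3 + 1·7^4. Digit sequence: (4, 2, 3, 4, 1).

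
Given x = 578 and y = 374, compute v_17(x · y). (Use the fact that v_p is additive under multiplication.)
v_17(216172) = 3

v_p(x) = 2 (factor: 578 = 17^2 · 2); v_p(y) = 1 (factor: 374 = 17^1 · 22). Additivity: v_p(xy) = v_p(x) + v_p(y) = 2 + 1 = 3. (Direct check: xy = 216172 = 17^3 · (44).)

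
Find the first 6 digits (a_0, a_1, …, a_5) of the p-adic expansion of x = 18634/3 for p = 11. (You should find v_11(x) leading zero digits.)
(a_0, …, a_5) = (0, 0, 0, 1, 4, 7)

v_11(18634/3) = 3, so a_0 = ... = a_2 = 0. Factor out: x = 11^3 · u with u = 14/3 a unit in ℤ_11. Expand u iteratively via a_{v+i} = u_i mod 11, u_{i+1} = (u_i − a_{v+i})/11:
  u_0 = 14/3;  a_3 = 1;  u_1 = (u_0 − 1)/11 = 1/3
  u_1 = 1/3;  a_4 = 4;  u_2 = (u_1 − 4)/11 = -1/3
  u_2 = -1/3;  a_5 = 7;  u_3 = (u_2 − 7)/11 = -2/3
Digits: (0, 0, 0, 1, 4, 7).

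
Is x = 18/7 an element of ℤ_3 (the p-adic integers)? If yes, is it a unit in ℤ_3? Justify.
x ∈ ℤ_3 but not a unit; v_3(x) = 2 > 0

ℤ_3 = {x ∈ ℚ_3 : v_3(x) ≥ 0} and ℤ_3^× = {x ∈ ℤ_3 : v_3(x) = 0}. Here v_3(18/7) = v_3(num) − v_3(den) = 2; compare against these criteria.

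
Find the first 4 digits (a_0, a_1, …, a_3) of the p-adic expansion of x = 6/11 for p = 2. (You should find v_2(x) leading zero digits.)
(a_0, …, a_3) = (0, 1, 0, 0)

v_2(6/11) = 1, so a_0 = ... = a_0 = 0. Factor out: x = 2^1 · u with u = 3/11 a unit in ℤ_2. Expand u iteratively via a_{v+i} = u_i mod 2, u_{i+1} = (u_i − a_{v+i})/2:
  u_0 = 3/11;  a_1 = 1;  u_1 = (u_0 − 1)/2 = -4/11
  u_1 = -4/11;  a_2 = 0;  u_2 = (u_1 − 0)/2 = -2/11
  u_2 = -2/11;  a_3 = 0;  u_3 = (u_2 − 0)/2 = -1/11
Digits: (0, 1, 0, 0).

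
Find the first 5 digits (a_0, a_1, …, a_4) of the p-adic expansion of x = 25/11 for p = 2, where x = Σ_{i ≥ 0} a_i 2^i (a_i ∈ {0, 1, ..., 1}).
(a_0, …, a_4) = (1, 1, 0, 1, 0)

v_2(25/11) = 0 (numerator and denominator both coprime to 2), so x ∈ ℤ_2^×. Compute digits iteratively via a_i = x_i mod 2, x_{i+1} = (x_i − a_i)/2, with x_0 = x:
  x_0 = 25/11;  a_0 = 1;  x_1 = (x_0 − 1)/2 = 7/11
  x_1 = 7/11;  a_1 = 1;  x_2 = (x_1 − 1)/2 = -2/11
  x_2 = -2/11;  a_2 = 0;  x_3 = (x_2 − 0)/2 = -1/11
  x_3 = -1/11;  a_3 = 1;  x_4 = (x_3 − 1)/2 = -6/11
  x_4 = -6/11;  a_4 = 0;  x_5 = (x_4 − 0)/2 = -3/11
Digits: (1, 1, 0, 1, 0).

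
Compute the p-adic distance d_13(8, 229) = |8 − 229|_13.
d_13(8, 229) = 1/13

Step 1 — x − y = 8 − 229 = -221. Step 2 — v_13(-221) = 1 (factor: -221 = −(13^1 · 17); the sign does not affect v_p). Step 3 — |x − y|_13 = 13^{-1} = 1/13.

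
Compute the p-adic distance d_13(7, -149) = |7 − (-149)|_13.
d_13(7, -149) = 1/13

Step 1 — x − y = 7 − (-149) = 156. Step 2 — v_13(156) = 1 (factor: 156 = (13^1 · 12); the sign does not affect v_p). Step 3 — |x − y|_13 = 13^{-1} = 1/13.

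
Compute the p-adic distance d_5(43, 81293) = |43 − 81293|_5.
d_5(43, 81293) = 1/3125

Step 1 — x − y = 43 − 81293 = -81250. Step 2 — v_5(-81250) = 5 (factor: -81250 = −(5^5 · 26); the sign does not affect v_p). Step 3 — |x − y|_5 = 5^{-5} = 1/3125.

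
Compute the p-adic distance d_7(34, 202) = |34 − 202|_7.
d_7(34, 202) = 1/7

Step 1 — x − y = 34 − 202 = -168. Step 2 — v_7(-168) = 1 (factor: -168 = −(7^1 · 24); the sign does not affect v_p). Step 3 — |x − y|_7 = 7^{-1} = 1/7.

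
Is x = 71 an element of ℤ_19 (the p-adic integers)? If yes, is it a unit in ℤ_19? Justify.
x ∈ ℤ_19^× (unit); v_19(x) = 0

ℤ_19 = {x ∈ ℚ_19 : v_19(x) ≥ 0} and ℤ_19^× = {x ∈ ℤ_19 : v_19(x) = 0}. Here v_19(71) = v_19(num) − v_19(den) = 0; compare against these criteria.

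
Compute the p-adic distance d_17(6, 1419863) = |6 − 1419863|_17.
d_17(6, 1419863) = 1/1419857

Step 1 — x − y = 6 − 1419863 = -1419857. Step 2 — v_17(-1419857) = 5 (factor: -1419857 = −(17^5 · 1); the sign does not affect v_p). Step 3 — |x − y|_17 = 17^{-5} = 1/1419857.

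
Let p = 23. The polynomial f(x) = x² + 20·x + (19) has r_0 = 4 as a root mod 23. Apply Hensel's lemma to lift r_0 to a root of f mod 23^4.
r_3 = 279822 (mod 279841)

Hensel: r_{i+1} = r_i − f(r_i)·(f′(r_i))^{-1} mod 23^{i+2}, f′(x) = 2x + 20. Iterate:
  r_0 = 4 (mod 23)
  r_1 = 510 (mod 529)
  r_2 = 12148 (mod 12167)
  r_3 = 279822 (mod 279841)
Final: r = 279822 satisfies f(r) ≡ 0 mod 23^4.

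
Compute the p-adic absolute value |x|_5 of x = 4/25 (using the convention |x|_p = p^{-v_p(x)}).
|4/25|_5 = 25

Step 1 — compute v_5(x) by factoring powers of 5 out of the numerator and denominator: v_5(4/25) = -2. Step 2 — apply |x|_p = p^{-v_p(x)} = 5^{2} = 25.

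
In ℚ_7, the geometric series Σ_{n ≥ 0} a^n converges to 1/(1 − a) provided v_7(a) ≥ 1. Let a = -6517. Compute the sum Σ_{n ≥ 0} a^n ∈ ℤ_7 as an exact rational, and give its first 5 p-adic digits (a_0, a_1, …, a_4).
Σ a^n = 1/(1 − a) = 1/6518;  first 5 digits = (1, 0, 0, 2, 4)

v_7(a) = 3 ≥ 1, so the series converges in ℤ_7 to 1/(1 − a) = 1/(1 − (-6517)) = 1/6518. Expand this rational in ℤ_7: compute digits iteratively via d_i = x_i mod 7, x_{i+1} = (x_i − d_i)/7. The first 5 digits are (1, 0, 0, 2, 4).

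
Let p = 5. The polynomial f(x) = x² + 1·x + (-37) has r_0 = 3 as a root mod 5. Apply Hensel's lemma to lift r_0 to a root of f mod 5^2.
r_1 = 3 (mod 25)

Hensel: r_{i+1} = r_i − f(r_i)·(f′(r_i))^{-1} mod 5^{i+2}, f′(x) = 2x + 1. Iterate:
  r_0 = 3 (mod 5)
  r_1 = 3 (mod 25)
Final: r = 3 satisfies f(r) ≡ 0 mod 5^2.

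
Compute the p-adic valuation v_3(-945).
v_3(-945) = 3

v_3(n) is the largest exponent k such that 3^k divides n. Factor out: -945 = -3^3 · 35. (Sign doesn't affect v_p.) So v_3(-945) = 3.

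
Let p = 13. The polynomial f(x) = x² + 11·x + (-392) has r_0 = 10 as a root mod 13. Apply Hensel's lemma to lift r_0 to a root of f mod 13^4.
r_3 = 27661 (mod 28561)

Hensel: r_{i+1} = r_i − f(r_i)·(f′(r_i))^{-1} mod 13^{i+2}, f′(x) = 2x + 11. Iterate:
  r_0 = 10 (mod 13)
  r_1 = 114 (mod 169)
  r_2 = 1297 (mod 2197)
  r_3 = 27661 (mod 28561)
Final: r = 27661 satisfies f(r) ≡ 0 mod 13^4.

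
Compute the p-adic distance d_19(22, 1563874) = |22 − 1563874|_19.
d_19(22, 1563874) = 1/130321

Step 1 — x − y = 22 − 1563874 = -1563852. Step 2 — v_19(-1563852) = 4 (factor: -1563852 = −(19^4 · 12); the sign does not affect v_p). Step 3 — |x − y|_19 = 19^{-4} = 1/130321.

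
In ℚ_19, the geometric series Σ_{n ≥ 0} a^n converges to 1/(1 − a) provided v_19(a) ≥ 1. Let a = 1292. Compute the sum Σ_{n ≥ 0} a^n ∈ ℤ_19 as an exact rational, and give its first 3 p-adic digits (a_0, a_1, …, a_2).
Σ a^n = 1/(1 − a) = -1/1291;  first 3 digits = (1, 11, 10)

v_19(a) = 1 ≥ 1, so the series converges in ℤ_19 to 1/(1 − a) = 1/(1 − 1292) = -1/1291. Expand this rational in ℤ_19: compute digits iteratively via d_i = x_i mod 19, x_{i+1} = (x_i − d_i)/19. The first 3 digits are (1, 11, 10).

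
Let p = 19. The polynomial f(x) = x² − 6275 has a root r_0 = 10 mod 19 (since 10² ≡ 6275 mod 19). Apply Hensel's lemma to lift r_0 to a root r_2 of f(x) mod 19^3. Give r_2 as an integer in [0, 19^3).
r_2 = 4019 (mod 6859)

Hensel's recurrence: r_{i+1} = r_i − f(r_i)·(f′(r_i))^{-1} mod 19^{i+2}, with f′(x) = 2x. Iterate:
  r_0 = 10 (mod 19)
  r_1 = 48 (mod 361)
  r_2 = 4019 (mod 6859)
Final: r_2 = 4019, and one checks f(r_2) ≡ 0 mod 19^3.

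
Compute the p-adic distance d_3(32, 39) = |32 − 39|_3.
d_3(32, 39) = 1

Step 1 — x − y = 32 − 39 = -7. Step 2 — v_3(-7) = 0 (factor: -7 = −(3^0 · 7); the sign does not affect v_p). Step 3 — |x − y|_3 = 3^{0} = 1.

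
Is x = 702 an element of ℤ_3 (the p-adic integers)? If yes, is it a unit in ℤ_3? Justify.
x ∈ ℤ_3 but not a unit; v_3(x) = 3 > 0

ℤ_3 = {x ∈ ℚ_3 : v_3(x) ≥ 0} and ℤ_3^× = {x ∈ ℤ_3 : v_3(x) = 0}. Here v_3(702) = v_3(num) − v_3(den) = 3; compare against these criteria.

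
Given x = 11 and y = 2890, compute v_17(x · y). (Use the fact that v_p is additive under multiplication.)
v_17(31790) = 2

v_p(x) = 0 (factor: 11 = 17^0 · 11); v_p(y) = 2 (factor: 2890 = 17^2 · 10). Additivity: v_p(xy) = v_p(x) + v_p(y) = 0 + 2 = 2. (Direct check: xy = 31790 = 17^2 · (110).)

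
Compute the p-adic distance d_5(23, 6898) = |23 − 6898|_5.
d_5(23, 6898) = 1/625

Step 1 — x − y = 23 − 6898 = -6875. Step 2 — v_5(-6875) = 4 (factor: -6875 = −(5^4 · 11); the sign does not affect v_p). Step 3 — |x − y|_5 = 5^{-4} = 1/625.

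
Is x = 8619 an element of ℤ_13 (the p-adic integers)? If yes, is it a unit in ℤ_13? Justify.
x ∈ ℤ_13 but not a unit; v_13(x) = 2 > 0

ℤ_13 = {x ∈ ℚ_13 : v_13(x) ≥ 0} and ℤ_13^× = {x ∈ ℤ_13 : v_13(x) = 0}. Here v_13(8619) = v_13(num) − v_13(den) = 2; compare against these criteria.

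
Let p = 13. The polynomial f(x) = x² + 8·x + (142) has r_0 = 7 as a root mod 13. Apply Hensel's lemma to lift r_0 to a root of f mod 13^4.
r_3 = 23771 (mod 28561)

Hensel: r_{i+1} = r_i − f(r_i)·(f′(r_i))^{-1} mod 13^{i+2}, f′(x) = 2x + 8. Iterate:
  r_0 = 7 (mod 13)
  r_1 = 111 (mod 169)
  r_2 = 1801 (mod 2197)
  r_3 = 23771 (mod 28561)
Final: r = 23771 satisfies f(r) ≡ 0 mod 13^4.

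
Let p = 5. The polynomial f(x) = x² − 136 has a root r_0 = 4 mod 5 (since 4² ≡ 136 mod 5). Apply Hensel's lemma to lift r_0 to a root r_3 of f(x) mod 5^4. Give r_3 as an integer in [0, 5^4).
r_3 = 194 (mod 625)

Hensel's recurrence: r_{i+1} = r_i − f(r_i)·(f′(r_i))^{-1} mod 5^{i+2}, with f′(x) = 2x. Iterate:
  r_0 = 4 (mod 5)
  r_1 = 19 (mod 25)
  r_2 = 69 (mod 125)
  r_3 = 194 (mod 625)
Final: r_3 = 194, and one checks f(r_3) ≡ 0 mod 5^4.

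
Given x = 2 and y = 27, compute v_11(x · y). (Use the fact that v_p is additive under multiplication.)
v_11(54) = 0

v_p(x) = 0 (factor: 2 = 11^0 · 2); v_p(y) = 0 (factor: 27 = 11^0 · 27). Additivity: v_p(xy) = v_p(x) + v_p(y) = 0 + 0 = 0. (Direct check: xy = 54 = 11^0 · (54).)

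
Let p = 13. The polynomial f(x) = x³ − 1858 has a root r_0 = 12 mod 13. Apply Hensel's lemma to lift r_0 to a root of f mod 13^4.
r_3 = 10139 (mod 28561)

Hensel: r_{i+1} = r_i − f(r_i)/f′(r_i) mod 13^{i+2}, where f′(x) = 3x². Iterate:
  r_0 = 12 (mod 13)
  r_1 = 168 (mod 169)
  r_2 = 1351 (mod 2197)
  r_3 = 10139 (mod 28561)
Final: r = 10139 with f(r) ≡ 0 mod 13^4.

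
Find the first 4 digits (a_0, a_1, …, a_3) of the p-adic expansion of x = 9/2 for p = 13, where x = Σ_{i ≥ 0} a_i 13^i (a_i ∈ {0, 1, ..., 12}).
(a_0, …, a_3) = (11, 6, 6, 6)

v_13(9/2) = 0 (numerator and denominator both coprime to 13), so x ∈ ℤ_13^×. Compute digits iteratively via a_i = x_i mod 13, x_{i+1} = (x_i − a_i)/13, with x_0 = x:
  x_0 = 9/2;  a_0 = 11;  x_1 = (x_0 − 11)/13 = -1/2
  x_1 = -1/2;  a_1 = 6;  x_2 = (x_1 − 6)/13 = -1/2
  x_2 = -1/2;  a_2 = 6;  x_3 = (x_2 − 6)/13 = -1/2
  x_3 = -1/2;  a_3 = 6;  x_4 = (x_3 − 6)/13 = -1/2
Digits: (11, 6, 6, 6).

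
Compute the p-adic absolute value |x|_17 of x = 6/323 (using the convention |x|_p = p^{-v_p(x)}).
|6/323|_17 = 17

Step 1 — compute v_17(x) by factoring powers of 17 out of the numerator and denominator: v_17(6/323) = -1. Step 2 — apply |x|_p = p^{-v_p(x)} = 17^{1} = 17.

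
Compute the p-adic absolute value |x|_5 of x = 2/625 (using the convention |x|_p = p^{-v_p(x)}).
|2/625|_5 = 625

Step 1 — compute v_5(x) by factoring powers of 5 out of the numerator and denominator: v_5(2/625) = -4. Step 2 — apply |x|_p = p^{-v_p(x)} = 5^{4} = 625.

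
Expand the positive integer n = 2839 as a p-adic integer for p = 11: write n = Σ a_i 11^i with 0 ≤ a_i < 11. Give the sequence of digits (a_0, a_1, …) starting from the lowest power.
(a_0, a_1, …) = (1, 5, 1, 2)

Repeated division by 11 gives the digits low-to-high: 2839 = 1 + 5·11^1 + 1·11^2 + 2·11^3. Digit sequence: (1, 5, 1, 2).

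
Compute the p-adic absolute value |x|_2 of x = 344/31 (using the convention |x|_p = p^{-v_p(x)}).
|344/31|_2 = 1/8

Step 1 — compute v_2(x) by factoring powers of 2 out of the numerator and denominator: v_2(344/31) = 3. Step 2 — apply |x|_p = p^{-v_p(x)} = 2^{-3} = 1/8.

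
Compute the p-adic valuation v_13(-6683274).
v_13(-6683274) = 5

v_13(n) is the largest exponent k such that 13^k divides n. Factor out: -6683274 = -13^5 · 18. (Sign doesn't affect v_p.) So v_13(-6683274) = 5.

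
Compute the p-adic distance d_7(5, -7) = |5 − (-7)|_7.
d_7(5, -7) = 1

Step 1 — x − y = 5 − (-7) = 12. Step 2 — v_7(12) = 0 (factor: 12 = (7^0 · 12); the sign does not affect v_p). Step 3 — |x − y|_7 = 7^{0} = 1.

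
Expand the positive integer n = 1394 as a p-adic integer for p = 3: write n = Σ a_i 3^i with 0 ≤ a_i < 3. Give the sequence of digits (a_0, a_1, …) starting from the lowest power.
(a_0, a_1, …) = (2, 2, 1, 0, 2, 2, 1)

Repeated division by 3 gives the digits low-to-high: 1394 = 2 + 2·3^1 + 1·3^2 + 2·3^4 + 2·3^5 + 1·3^6. Digit sequence: (2, 2, 1, 0, 2, 2, 1).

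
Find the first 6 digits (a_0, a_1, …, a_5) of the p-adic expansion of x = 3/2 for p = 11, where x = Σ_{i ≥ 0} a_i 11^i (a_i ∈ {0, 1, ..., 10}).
(a_0, …, a_5) = (7, 5, 5, 5, 5, 5)

v_11(3/2) = 0 (numerator and denominator both coprime to 11), so x ∈ ℤ_11^×. Compute digits iteratively via a_i = x_i mod 11, x_{i+1} = (x_i − a_i)/11, with x_0 = x:
  x_0 = 3/2;  a_0 = 7;  x_1 = (x_0 − 7)/11 = -1/2
  x_1 = -1/2;  a_1 = 5;  x_2 = (x_1 − 5)/11 = -1/2
  x_2 = -1/2;  a_2 = 5;  x_3 = (x_2 − 5)/11 = -1/2
  x_3 = -1/2;  a_3 = 5;  x_4 = (x_3 − 5)/11 = -1/2
  x_4 = -1/2;  a_4 = 5;  x_5 = (x_4 − 5)/11 = -1/2
  x_5 = -1/2;  a_5 = 5;  x_6 = (x_5 − 5)/11 = -1/2
Digits: (7, 5, 5, 5, 5, 5).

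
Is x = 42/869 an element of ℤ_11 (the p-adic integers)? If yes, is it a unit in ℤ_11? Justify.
x ∉ ℤ_11 (v_11(x) = -1 < 0)

ℤ_11 = {x ∈ ℚ_11 : v_11(x) ≥ 0} and ℤ_11^× = {x ∈ ℤ_11 : v_11(x) = 0}. Here v_11(42/869) = v_11(num) − v_11(den) = -1; compare against these criteria.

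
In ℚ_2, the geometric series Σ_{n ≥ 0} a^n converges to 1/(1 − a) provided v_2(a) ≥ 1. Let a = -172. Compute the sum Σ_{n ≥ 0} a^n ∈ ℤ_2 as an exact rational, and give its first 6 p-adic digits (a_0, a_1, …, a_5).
Σ a^n = 1/(1 − a) = 1/173;  first 6 digits = (1, 0, 1, 0, 0, 1)

v_2(a) = 2 ≥ 1, so the series converges in ℤ_2 to 1/(1 − a) = 1/(1 − (-172)) = 1/173. Expand this rational in ℤ_2: compute digits iteratively via d_i = x_i mod 2, x_{i+1} = (x_i − d_i)/2. The first 6 digits are (1, 0, 1, 0, 0, 1).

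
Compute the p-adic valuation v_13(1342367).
v_13(1342367) = 4

v_13(n) is the largest exponent k such that 13^k divides n. Factor out: 1342367 = 13^4 · 47. (Sign doesn't affect v_p.) So v_13(1342367) = 4.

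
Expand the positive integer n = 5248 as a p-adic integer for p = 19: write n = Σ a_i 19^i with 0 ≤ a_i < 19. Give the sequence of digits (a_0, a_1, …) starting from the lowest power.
(a_0, a_1, …) = (4, 10, 14)

Repeated division by 19 gives the digits low-to-high: 5248 = 4 + 10·19^1 + 14·19^2. Digit sequence: (4, 10, 14).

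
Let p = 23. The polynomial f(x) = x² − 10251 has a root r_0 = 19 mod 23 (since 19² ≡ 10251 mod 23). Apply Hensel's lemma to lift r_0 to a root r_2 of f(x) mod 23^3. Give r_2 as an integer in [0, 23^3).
r_2 = 7908 (mod 12167)

Hensel's recurrence: r_{i+1} = r_i − f(r_i)·(f′(r_i))^{-1} mod 23^{i+2}, with f′(x) = 2x. Iterate:
  r_0 = 19 (mod 23)
  r_1 = 502 (mod 529)
  r_2 = 7908 (mod 12167)
Final: r_2 = 7908, and one checks f(r_2) ≡ 0 mod 23^3.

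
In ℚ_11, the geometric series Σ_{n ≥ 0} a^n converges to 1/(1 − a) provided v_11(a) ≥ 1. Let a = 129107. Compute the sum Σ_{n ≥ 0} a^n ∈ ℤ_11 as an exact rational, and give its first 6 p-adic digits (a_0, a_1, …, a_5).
Σ a^n = 1/(1 − a) = -1/129106;  first 6 digits = (1, 0, 0, 9, 8, 0)

v_11(a) = 3 ≥ 1, so the series converges in ℤ_11 to 1/(1 − a) = 1/(1 − 129107) = -1/129106. Expand this rational in ℤ_11: compute digits iteratively via d_i = x_i mod 11, x_{i+1} = (x_i − d_i)/11. The first 6 digits are (1, 0, 0, 9, 8, 0).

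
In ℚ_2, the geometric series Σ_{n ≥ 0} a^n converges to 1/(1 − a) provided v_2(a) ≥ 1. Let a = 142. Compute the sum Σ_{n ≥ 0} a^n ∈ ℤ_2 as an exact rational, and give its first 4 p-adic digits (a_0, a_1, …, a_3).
Σ a^n = 1/(1 − a) = -1/141;  first 4 digits = (1, 1, 0, 1)

v_2(a) = 1 ≥ 1, so the series converges in ℤ_2 to 1/(1 − a) = 1/(1 − 142) = -1/141. Expand this rational in ℤ_2: compute digits iteratively via d_i = x_i mod 2, x_{i+1} = (x_i − d_i)/2. The first 4 digits are (1, 1, 0, 1).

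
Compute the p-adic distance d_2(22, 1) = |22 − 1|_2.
d_2(22, 1) = 1

Step 1 — x − y = 22 − 1 = 21. Step 2 — v_2(21) = 0 (factor: 21 = (2^0 · 21); the sign does not affect v_p). Step 3 — |x − y|_2 = 2^{0} = 1.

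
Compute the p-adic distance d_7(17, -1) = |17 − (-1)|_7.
d_7(17, -1) = 1

Step 1 — x − y = 17 − (-1) = 18. Step 2 — v_7(18) = 0 (factor: 18 = (7^0 · 18); the sign does not affect v_p). Step 3 — |x − y|_7 = 7^{0} = 1.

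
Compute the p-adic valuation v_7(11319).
v_7(11319) = 3

v_7(n) is the largest exponent k such that 7^k divides n. Factor out: 11319 = 7^3 · 33. (Sign doesn't affect v_p.) So v_7(11319) = 3.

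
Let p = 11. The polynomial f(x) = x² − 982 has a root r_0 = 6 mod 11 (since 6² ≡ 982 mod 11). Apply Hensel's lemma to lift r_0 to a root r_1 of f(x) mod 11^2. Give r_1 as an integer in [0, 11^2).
r_1 = 105 (mod 121)

Hensel's recurrence: r_{i+1} = r_i − f(r_i)·(f′(r_i))^{-1} mod 11^{i+2}, with f′(x) = 2x. Iterate:
  r_0 = 6 (mod 11)
  r_1 = 105 (mod 121)
Final: r_1 = 105, and one checks f(r_1) ≡ 0 mod 11^2.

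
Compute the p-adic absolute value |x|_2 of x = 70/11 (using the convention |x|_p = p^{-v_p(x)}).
|70/11|_2 = 1/2

Step 1 — compute v_2(x) by factoring powers of 2 out of the numerator and denominator: v_2(70/11) = 1. Step 2 — apply |x|_p = p^{-v_p(x)} = 2^{-1} = 1/2.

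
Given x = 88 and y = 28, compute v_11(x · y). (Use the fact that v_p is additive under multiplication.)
v_11(2464) = 1

v_p(x) = 1 (factor: 88 = 11^1 · 8); v_p(y) = 0 (factor: 28 = 11^0 · 28). Additivity: v_p(xy) = v_p(x) + v_p(y) = 1 + 0 = 1. (Direct check: xy = 2464 = 11^1 · (224).)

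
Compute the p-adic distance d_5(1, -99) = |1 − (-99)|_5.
d_5(1, -99) = 1/25

Step 1 — x − y = 1 − (-99) = 100. Step 2 — v_5(100) = 2 (factor: 100 = (5^2 · 4); the sign does not affect v_p). Step 3 — |x − y|_5 = 5^{-2} = 1/25.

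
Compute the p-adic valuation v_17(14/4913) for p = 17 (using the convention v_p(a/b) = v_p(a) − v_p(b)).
v_17(14/4913) = -3

Factor powers of 17 from the numerator and denominator of the reduced fraction: 14 = 17^0 · 14 and 4913 = 17^3 · 1. Apply v_p(a/b) = v_p(a) − v_p(b): v_17(14/4913) = 0 − 3 = -3.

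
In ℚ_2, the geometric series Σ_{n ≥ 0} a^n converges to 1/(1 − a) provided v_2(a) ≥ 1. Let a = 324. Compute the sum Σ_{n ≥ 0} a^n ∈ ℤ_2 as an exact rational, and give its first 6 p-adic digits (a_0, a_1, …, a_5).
Σ a^n = 1/(1 − a) = -1/323;  first 6 digits = (1, 0, 1, 0, 1, 0)

v_2(a) = 2 ≥ 1, so the series converges in ℤ_2 to 1/(1 − a) = 1/(1 − 324) = -1/323. Expand this rational in ℤ_2: compute digits iteratively via d_i = x_i mod 2, x_{i+1} = (x_i − d_i)/2. The first 6 digits are (1, 0, 1, 0, 1, 0).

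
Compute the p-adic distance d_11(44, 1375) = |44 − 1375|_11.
d_11(44, 1375) = 1/1331

Step 1 — x − y = 44 − 1375 = -1331. Step 2 — v_11(-1331) = 3 (factor: -1331 = −(11^3 · 1); the sign does not affect v_p). Step 3 — |x − y|_11 = 11^{-3} = 1/1331.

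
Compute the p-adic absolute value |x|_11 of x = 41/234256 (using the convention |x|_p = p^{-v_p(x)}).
|41/234256|_11 = 14641

Step 1 — compute v_11(x) by factoring powers of 11 out of the numerator and denominator: v_11(41/234256) = -4. Step 2 — apply |x|_p = p^{-v_p(x)} = 11^{4} = 14641.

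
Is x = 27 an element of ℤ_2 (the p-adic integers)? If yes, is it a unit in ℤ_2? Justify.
x ∈ ℤ_2^× (unit); v_2(x) = 0

ℤ_2 = {x ∈ ℚ_2 : v_2(x) ≥ 0} and ℤ_2^× = {x ∈ ℤ_2 : v_2(x) = 0}. Here v_2(27) = v_2(num) − v_2(den) = 0; compare against these criteria.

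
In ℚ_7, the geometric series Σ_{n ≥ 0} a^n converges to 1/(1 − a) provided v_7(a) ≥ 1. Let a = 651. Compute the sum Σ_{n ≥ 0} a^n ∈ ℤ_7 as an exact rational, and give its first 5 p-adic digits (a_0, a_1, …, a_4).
Σ a^n = 1/(1 − a) = -1/650;  first 5 digits = (1, 2, 3, 6, 6)

v_7(a) = 1 ≥ 1, so the series converges in ℤ_7 to 1/(1 − a) = 1/(1 − 651) = -1/650. Expand this rational in ℤ_7: compute digits iteratively via d_i = x_i mod 7, x_{i+1} = (x_i − d_i)/7. The first 5 digits are (1, 2, 3, 6, 6).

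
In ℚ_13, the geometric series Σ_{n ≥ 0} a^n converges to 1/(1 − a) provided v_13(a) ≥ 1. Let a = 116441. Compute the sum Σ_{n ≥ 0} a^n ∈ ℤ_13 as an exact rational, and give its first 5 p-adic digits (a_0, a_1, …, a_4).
Σ a^n = 1/(1 − a) = -1/116440;  first 5 digits = (1, 0, 0, 1, 4)

v_13(a) = 3 ≥ 1, so the series converges in ℤ_13 to 1/(1 − a) = 1/(1 − 116441) = -1/116440. Expand this rational in ℤ_13: compute digits iteratively via d_i = x_i mod 13, x_{i+1} = (x_i − d_i)/13. The first 5 digits are (1, 0, 0, 1, 4).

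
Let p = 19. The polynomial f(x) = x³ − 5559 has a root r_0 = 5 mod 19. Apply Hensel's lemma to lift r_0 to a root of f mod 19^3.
r_2 = 5401 (mod 6859)

Hensel: r_{i+1} = r_i − f(r_i)/f′(r_i) mod 19^{i+2}, where f′(x) = 3x². Iterate:
  r_0 = 5 (mod 19)
  r_1 = 347 (mod 361)
  r_2 = 5401 (mod 6859)
Final: r = 5401 with f(r) ≡ 0 mod 19^3.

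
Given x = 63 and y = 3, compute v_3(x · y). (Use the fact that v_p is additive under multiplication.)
v_3(189) = 3

v_p(x) = 2 (factor: 63 = 3^2 · 7); v_p(y) = 1 (factor: 3 = 3^1 · 1). Additivity: v_p(xy) = v_p(x) + v_p(y) = 2 + 1 = 3. (Direct check: xy = 189 = 3^3 · (7).)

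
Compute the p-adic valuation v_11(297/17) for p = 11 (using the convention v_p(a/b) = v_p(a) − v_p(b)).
v_11(297/17) = 1

Factor powers of 11 from the numerator and denominator of the reduced fraction: 297 = 11^1 · 27 and 17 = 11^0 · 17. Apply v_p(a/b) = v_p(a) − v_p(b): v_11(297/17) = 1 − 0 = 1.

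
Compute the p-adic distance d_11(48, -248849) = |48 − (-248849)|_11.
d_11(48, -248849) = 1/14641

Step 1 — x − y = 48 − (-248849) = 248897. Step 2 — v_11(248897) = 4 (factor: 248897 = (11^4 · 17); the sign does not affect v_p). Step 3 — |x − y|_11 = 11^{-4} = 1/14641.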